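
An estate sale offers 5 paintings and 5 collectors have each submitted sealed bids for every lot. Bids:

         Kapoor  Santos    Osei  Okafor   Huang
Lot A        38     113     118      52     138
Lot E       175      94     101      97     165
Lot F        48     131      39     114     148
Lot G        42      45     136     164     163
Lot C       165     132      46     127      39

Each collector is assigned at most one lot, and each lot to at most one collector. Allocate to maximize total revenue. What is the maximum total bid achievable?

Optimal: Kapoor→Lot C ($165), Santos→Lot F ($131), Osei→Lot A ($118), Okafor→Lot G ($164), Huang→Lot E ($165) — total 165+131+118+164+165 = $743.
Max-entry greedy (repeatedly take the single best remaining cell) gives $737, worse by 6.
No other one-to-one assignment exceeds $743.

Maximum total: $743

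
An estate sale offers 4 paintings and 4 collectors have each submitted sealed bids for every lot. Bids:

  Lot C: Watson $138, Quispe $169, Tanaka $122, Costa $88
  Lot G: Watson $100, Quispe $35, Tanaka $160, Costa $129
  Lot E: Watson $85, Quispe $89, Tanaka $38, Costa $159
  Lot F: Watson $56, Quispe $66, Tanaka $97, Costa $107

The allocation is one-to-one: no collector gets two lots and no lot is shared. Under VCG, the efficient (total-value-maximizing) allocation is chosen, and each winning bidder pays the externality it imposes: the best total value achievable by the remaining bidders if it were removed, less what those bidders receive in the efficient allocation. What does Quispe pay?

Quispe pays $82.

Efficient allocation: Watson→Lot F ($56), Quispe→Lot C ($169), Tanaka→Lot G ($160), Costa→Lot E ($159); total welfare W = $544.
Quispe receives Lot C at value $169, so the others get W − 169 = $375.
Without Quispe: best allocation of the remaining 3 bidders over all 4 lots is Watson→Lot C ($138), Tanaka→Lot G ($160), Costa→Lot E ($159), total $457.
VCG payment = (others' best without Quispe) − (others' welfare with Quispe) = 457 − 375 = $82.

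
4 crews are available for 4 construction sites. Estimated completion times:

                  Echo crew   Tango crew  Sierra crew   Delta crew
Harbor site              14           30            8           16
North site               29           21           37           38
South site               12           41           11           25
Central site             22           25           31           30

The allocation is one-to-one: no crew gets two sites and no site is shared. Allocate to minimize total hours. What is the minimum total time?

Optimal: Echo crew→Central site (22 hours), Tango crew→North site (21 hours), Sierra crew→South site (11 hours), Delta crew→Harbor site (16 hours) — total 22+21+11+16 = 70 hours.
Min-entry greedy (repeatedly take the single cheapest remaining cell) gives 71 hours, worse by 1.
Next-best assignment: Echo crew→South site, Tango crew→North site, Sierra crew→Harbor site, Delta crew→Central site = 71 hours.
Swapping Delta crew↔Echo crew (Delta crew→Central site 30 hours, Echo crew→Harbor site 14 hours) adds 6.

Minimum total: 70 hours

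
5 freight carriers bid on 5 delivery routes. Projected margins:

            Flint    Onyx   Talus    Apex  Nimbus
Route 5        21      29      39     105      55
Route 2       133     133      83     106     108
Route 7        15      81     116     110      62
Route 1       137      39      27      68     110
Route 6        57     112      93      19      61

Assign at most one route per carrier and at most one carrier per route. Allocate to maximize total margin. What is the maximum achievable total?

This is the linear assignment problem.
Optimal: Flint→Route 1 ($137k), Onyx→Route 6 ($112k), Talus→Route 7 ($116k), Apex→Route 5 ($105k), Nimbus→Route 2 ($108k) — total 137+112+116+105+108 = $578k.
Max-entry greedy (repeatedly take the single best remaining cell) gives $552k, worse by 26.
No other one-to-one assignment exceeds $578k.

Maximum total: $578k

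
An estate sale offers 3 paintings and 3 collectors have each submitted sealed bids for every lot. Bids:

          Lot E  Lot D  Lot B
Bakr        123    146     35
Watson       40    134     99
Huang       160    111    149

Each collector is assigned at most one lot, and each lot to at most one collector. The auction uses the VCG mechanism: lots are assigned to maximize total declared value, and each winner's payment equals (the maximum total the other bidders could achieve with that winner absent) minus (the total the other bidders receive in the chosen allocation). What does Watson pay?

Efficient allocation: Bakr→Lot E ($123), Watson→Lot D ($134), Huang→Lot B ($149); total welfare W = $406.
Watson receives Lot D at value $134, so the others get W − 134 = $272.
Without Watson: best allocation of the remaining 2 bidders over all 3 lots is Bakr→Lot D ($146), Huang→Lot E ($160), total $306.
VCG payment = (others' best without Watson) − (others' welfare with Watson) = 306 − 272 = $34.

Watson pays $34.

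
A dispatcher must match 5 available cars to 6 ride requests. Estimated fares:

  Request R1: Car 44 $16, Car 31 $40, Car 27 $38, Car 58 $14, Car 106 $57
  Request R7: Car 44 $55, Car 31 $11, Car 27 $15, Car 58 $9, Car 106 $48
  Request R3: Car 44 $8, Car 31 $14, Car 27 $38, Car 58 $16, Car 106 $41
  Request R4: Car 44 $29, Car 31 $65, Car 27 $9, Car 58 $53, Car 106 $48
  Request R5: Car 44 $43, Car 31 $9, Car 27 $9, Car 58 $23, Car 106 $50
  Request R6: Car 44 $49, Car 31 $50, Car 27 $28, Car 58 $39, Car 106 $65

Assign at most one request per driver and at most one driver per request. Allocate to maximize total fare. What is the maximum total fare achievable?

This is a one-to-one assignment (maximum-weight bipartite matching).
Optimal: Car 44→Request R7 ($55), Car 31→Request R4 ($65), Car 27→Request R3 ($38), Car 58→Request R6 ($39), Car 106→Request R1 ($57) — total 55+65+38+39+57 = $254.
Column-greedy (each request in turn goes to its best remaining driver) gives $238, worse by 16.
Next-best assignment: Car 44→Request R7, Car 31→Request R6, Car 27→Request R3, Car 58→Request R4, Car 106→Request R1 = $253.
Swapping Car 27↔Car 44 (Car 27→Request R7 $15, Car 44→Request R3 $8) loses 70.
No other one-to-one assignment exceeds $254.

Maximum total: $254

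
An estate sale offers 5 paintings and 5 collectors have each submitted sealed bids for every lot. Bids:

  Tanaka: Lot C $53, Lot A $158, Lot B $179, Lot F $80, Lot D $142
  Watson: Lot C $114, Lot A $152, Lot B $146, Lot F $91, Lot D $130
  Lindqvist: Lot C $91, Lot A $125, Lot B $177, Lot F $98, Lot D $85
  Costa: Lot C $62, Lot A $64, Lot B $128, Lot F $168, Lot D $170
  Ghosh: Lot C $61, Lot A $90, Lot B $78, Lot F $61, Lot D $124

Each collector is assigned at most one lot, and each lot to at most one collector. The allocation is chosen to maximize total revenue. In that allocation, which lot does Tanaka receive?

Treat this as an assignment problem: match each collector to one lot.
Optimal: Tanaka→Lot A ($158), Watson→Lot C ($114), Lindqvist→Lot B ($177), Costa→Lot F ($168), Ghosh→Lot D ($124) — total 158+114+177+168+124 = $741.
Max-entry greedy (repeatedly take the single best remaining cell) gives $660, worse by 81.
Every other assignment is strictly worse.
Tanaka's own top lot is Lot B ($179), but forcing Tanaka→Lot B and reassigning the rest optimally gives only $714 — worse by 27.

Tanaka receives Lot A.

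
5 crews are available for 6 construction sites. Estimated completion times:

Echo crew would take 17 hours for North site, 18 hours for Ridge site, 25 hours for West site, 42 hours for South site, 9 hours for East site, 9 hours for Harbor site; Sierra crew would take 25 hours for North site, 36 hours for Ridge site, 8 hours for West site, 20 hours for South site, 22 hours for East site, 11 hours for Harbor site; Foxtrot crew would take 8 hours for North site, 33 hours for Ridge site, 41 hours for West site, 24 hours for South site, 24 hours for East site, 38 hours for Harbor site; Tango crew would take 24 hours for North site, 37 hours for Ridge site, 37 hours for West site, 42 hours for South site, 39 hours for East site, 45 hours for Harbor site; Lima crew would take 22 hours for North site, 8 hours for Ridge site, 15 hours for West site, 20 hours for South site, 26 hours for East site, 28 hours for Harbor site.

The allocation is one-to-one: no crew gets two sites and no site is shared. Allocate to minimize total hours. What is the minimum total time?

Minimum total: 72 hours

This is a one-to-one assignment (minimum-cost bipartite matching).
Optimal: Echo crew→Harbor site (9 hours), Sierra crew→West site (8 hours), Foxtrot crew→North site (8 hours), Tango crew→East site (39 hours), Lima crew→Ridge site (8 hours) — total 9+8+8+39+8 = 72 hours.
Column-greedy (each site in turn goes to its cheapest remaining crew) gives 105 hours, worse by 33.
Next-best assignment: Echo crew→East site, Sierra crew→West site, Foxtrot crew→South site, Tango crew→North site, Lima crew→Ridge site = 73 hours.
Checked against all permutations: 72 hours is optimal.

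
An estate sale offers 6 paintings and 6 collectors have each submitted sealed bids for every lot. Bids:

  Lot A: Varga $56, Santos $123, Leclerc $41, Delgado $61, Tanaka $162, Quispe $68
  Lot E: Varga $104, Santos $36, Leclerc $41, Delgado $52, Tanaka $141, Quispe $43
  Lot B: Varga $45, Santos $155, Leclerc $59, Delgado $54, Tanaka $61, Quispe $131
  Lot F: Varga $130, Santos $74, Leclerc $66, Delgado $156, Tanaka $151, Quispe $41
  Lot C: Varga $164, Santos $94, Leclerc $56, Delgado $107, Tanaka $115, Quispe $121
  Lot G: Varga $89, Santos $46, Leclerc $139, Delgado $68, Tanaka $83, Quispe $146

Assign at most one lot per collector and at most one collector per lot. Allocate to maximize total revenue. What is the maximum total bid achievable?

Treat this as an assignment problem: match each collector to one lot.
Optimal: Varga→Lot C ($164), Santos→Lot A ($123), Leclerc→Lot G ($139), Delgado→Lot F ($156), Tanaka→Lot E ($141), Quispe→Lot B ($131) — total 164+123+139+156+141+131 = $854.
Max-entry greedy (repeatedly take the single best remaining cell) gives $824, worse by 30.
Next-best assignment: Varga→Lot E, Santos→Lot B, Leclerc→Lot G, Delgado→Lot F, Tanaka→Lot A, Quispe→Lot C = $837.

Maximum total: $854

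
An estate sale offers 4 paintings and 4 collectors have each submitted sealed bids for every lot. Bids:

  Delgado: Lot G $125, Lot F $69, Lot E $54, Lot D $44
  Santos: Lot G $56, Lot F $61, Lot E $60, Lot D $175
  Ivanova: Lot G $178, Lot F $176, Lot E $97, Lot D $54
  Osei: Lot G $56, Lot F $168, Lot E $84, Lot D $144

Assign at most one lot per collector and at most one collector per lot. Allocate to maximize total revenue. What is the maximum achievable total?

Maximum total: $575

Optimal: Delgado→Lot E ($54), Santos→Lot D ($175), Ivanova→Lot G ($178), Osei→Lot F ($168) — total 54+175+178+168 = $575.
No other one-to-one assignment exceeds $575.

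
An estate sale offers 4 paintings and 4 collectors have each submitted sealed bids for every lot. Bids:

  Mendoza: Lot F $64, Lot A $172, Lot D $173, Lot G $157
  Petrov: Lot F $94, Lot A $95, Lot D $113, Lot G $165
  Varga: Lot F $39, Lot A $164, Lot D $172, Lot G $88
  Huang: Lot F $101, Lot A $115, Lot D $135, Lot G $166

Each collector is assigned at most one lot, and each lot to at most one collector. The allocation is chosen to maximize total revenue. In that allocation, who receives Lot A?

Mendoza receives Lot A.

Optimal: Mendoza→Lot A ($172), Petrov→Lot G ($165), Varga→Lot D ($172), Huang→Lot F ($101) — total 172+165+172+101 = $610.
Row-greedy (each collector in turn takes its best remaining lot) gives $603, worse by 7.
Next-best assignment: Mendoza→Lot A, Petrov→Lot F, Varga→Lot D, Huang→Lot G = $604.
Mendoza's own top lot is Lot D ($173), but forcing Mendoza→Lot D and reassigning the rest optimally gives only $603 — worse by 7.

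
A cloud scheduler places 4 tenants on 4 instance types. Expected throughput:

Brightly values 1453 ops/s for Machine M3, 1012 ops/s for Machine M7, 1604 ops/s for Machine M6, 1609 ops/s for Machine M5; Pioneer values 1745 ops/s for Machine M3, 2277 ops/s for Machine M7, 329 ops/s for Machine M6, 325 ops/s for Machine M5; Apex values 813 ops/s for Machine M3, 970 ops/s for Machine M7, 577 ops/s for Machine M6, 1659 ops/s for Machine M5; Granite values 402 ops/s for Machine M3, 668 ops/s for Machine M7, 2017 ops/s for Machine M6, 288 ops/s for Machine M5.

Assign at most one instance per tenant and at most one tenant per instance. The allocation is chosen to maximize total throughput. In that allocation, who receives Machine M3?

Brightly receives Machine M3.

This is a one-to-one assignment (maximum-weight bipartite matching).
Optimal: Brightly→Machine M3 (1453 ops/s), Pioneer→Machine M7 (2277 ops/s), Apex→Machine M5 (1659 ops/s), Granite→Machine M6 (2017 ops/s) — total 1453+2277+1659+2017 = 7406 ops/s.
Next-best assignment: Brightly→Machine M5, Pioneer→Machine M7, Apex→Machine M3, Granite→Machine M6 = 6716 ops/s.
Swapping Granite↔Apex (Granite→Machine M5 288 ops/s, Apex→Machine M6 577 ops/s) loses 2811.
Checked against all permutations: 7406 ops/s is optimal.
Brightly's own top instance is Machine M5 (1609 ops/s), but forcing Brightly→Machine M5 and reassigning the rest optimally gives only 6716 ops/s — worse by 690.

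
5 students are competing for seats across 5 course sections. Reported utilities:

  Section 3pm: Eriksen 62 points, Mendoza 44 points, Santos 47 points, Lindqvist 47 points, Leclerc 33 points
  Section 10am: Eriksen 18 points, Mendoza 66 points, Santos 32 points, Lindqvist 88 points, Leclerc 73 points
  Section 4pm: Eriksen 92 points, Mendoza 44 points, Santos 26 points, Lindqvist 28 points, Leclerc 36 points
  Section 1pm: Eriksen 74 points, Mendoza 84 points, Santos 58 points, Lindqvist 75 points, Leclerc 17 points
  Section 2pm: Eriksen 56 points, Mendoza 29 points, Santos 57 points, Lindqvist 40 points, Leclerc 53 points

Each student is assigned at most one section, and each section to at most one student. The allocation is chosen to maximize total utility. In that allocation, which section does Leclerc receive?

Leclerc receives Section 2pm.

This is a one-to-one assignment (maximum-weight bipartite matching).
Optimal: Eriksen→Section 4pm (92 points), Mendoza→Section 1pm (84 points), Santos→Section 3pm (47 points), Lindqvist→Section 10am (88 points), Leclerc→Section 2pm (53 points) — total 92+84+47+88+53 = 364 points.
Max-entry greedy (repeatedly take the single best remaining cell) gives 354 points, worse by 10.
Leclerc's own top section is Section 10am (73 points), but forcing Leclerc→Section 10am and reassigning the rest optimally gives only 353 points — worse by 11.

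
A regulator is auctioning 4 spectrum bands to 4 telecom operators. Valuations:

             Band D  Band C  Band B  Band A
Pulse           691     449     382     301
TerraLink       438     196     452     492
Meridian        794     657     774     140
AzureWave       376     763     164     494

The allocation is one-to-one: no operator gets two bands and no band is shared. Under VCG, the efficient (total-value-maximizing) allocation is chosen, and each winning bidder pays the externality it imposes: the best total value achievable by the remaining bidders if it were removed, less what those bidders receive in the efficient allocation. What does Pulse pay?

Pulse pays $20M.

Efficient allocation: Pulse→Band D ($691M), TerraLink→Band A ($492M), Meridian→Band B ($774M), AzureWave→Band C ($763M); total welfare W = $2720M.
Pulse receives Band D at value $691M, so the others get W − 691 = $2029M.
Without Pulse: best allocation of the remaining 3 bidders over all 4 bands is TerraLink→Band A ($492M), Meridian→Band D ($794M), AzureWave→Band C ($763M), total $2049M.
VCG payment = (others' best without Pulse) − (others' welfare with Pulse) = 2049 − 2029 = $20M.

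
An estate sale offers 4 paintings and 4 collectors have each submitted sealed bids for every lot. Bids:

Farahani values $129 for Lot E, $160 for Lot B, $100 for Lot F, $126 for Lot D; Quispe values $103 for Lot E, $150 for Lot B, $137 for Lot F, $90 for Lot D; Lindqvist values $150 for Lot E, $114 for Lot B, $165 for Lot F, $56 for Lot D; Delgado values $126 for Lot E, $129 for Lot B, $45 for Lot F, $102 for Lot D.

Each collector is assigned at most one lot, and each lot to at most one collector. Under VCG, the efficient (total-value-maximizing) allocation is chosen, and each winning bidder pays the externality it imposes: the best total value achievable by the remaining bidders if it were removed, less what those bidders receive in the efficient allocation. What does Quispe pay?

Quispe pays $34.

Efficient allocation: Farahani→Lot D ($126), Quispe→Lot B ($150), Lindqvist→Lot F ($165), Delgado→Lot E ($126); total welfare W = $567.
Quispe receives Lot B at value $150, so the others get W − 150 = $417.
Without Quispe: best allocation of the remaining 3 bidders over all 4 lots is Farahani→Lot B ($160), Lindqvist→Lot F ($165), Delgado→Lot E ($126), total $451.
VCG payment = (others' best without Quispe) − (others' welfare with Quispe) = 451 − 417 = $34.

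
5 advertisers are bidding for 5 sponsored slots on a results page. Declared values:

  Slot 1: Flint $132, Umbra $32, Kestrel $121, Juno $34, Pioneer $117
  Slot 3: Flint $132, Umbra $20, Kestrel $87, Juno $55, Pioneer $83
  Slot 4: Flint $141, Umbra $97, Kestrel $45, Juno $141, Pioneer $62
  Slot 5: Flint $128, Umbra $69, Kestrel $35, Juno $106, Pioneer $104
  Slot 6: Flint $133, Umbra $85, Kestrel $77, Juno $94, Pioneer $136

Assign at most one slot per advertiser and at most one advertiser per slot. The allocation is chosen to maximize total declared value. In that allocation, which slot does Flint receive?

Flint receives Slot 3.

Optimal: Flint→Slot 3 ($132), Umbra→Slot 5 ($69), Kestrel→Slot 1 ($121), Juno→Slot 4 ($141), Pioneer→Slot 6 ($136) — total 132+69+121+141+136 = $599.
Column-greedy (each slot in turn goes to its best remaining advertiser) gives $549, worse by 50.
Flint's own top slot is Slot 4 ($141), but forcing Flint→Slot 4 and reassigning the rest optimally gives only $536 — worse by 63.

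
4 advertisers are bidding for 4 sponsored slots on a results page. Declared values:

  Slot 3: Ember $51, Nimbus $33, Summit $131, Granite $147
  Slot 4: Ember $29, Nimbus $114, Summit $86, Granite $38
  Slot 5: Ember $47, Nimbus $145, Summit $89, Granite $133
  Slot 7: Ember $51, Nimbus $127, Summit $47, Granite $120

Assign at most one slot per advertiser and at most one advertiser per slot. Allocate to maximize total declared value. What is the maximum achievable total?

Maximum total: $429

Optimal: Ember→Slot 7 ($51), Nimbus→Slot 4 ($114), Summit→Slot 3 ($131), Granite→Slot 5 ($133) — total 51+114+131+133 = $429.
No other one-to-one assignment exceeds $429.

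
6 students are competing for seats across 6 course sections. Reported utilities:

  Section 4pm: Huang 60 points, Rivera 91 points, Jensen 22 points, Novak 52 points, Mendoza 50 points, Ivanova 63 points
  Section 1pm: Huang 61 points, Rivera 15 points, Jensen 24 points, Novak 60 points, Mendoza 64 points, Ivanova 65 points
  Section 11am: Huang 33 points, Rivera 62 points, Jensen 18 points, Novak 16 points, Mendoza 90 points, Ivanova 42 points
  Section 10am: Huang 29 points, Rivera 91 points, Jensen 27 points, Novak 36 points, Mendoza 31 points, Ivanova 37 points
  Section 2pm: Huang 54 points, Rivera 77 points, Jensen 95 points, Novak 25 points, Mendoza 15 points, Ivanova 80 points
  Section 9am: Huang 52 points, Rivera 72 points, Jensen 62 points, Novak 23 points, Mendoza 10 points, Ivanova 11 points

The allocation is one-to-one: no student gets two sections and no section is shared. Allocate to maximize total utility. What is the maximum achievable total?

Optimal: Huang→Section 9am (52 points), Rivera→Section 10am (91 points), Jensen→Section 2pm (95 points), Novak→Section 1pm (60 points), Mendoza→Section 11am (90 points), Ivanova→Section 4pm (63 points) — total 52+91+95+60+90+63 = 451 points.
Row-greedy (each student in turn takes its best remaining section) gives 384 points, worse by 67.

Max total: 451 points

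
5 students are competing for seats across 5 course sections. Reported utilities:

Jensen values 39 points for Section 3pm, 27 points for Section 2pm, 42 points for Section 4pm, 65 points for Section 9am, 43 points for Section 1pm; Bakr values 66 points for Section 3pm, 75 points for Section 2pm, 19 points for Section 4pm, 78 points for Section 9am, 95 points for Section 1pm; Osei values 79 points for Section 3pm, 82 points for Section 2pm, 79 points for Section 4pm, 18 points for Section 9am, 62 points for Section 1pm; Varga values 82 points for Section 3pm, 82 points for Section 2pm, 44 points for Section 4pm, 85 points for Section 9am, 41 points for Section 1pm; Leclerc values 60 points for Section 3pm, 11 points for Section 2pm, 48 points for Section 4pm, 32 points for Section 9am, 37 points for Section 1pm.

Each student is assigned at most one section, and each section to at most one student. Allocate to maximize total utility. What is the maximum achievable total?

Max total: 381 points

This is the linear assignment problem.
Optimal: Jensen→Section 9am (65 points), Bakr→Section 1pm (95 points), Osei→Section 4pm (79 points), Varga→Section 2pm (82 points), Leclerc→Section 3pm (60 points) — total 65+95+79+82+60 = 381 points.
Row-greedy (each student in turn takes its best remaining section) gives 372 points, worse by 9.
No other one-to-one assignment exceeds 381 points.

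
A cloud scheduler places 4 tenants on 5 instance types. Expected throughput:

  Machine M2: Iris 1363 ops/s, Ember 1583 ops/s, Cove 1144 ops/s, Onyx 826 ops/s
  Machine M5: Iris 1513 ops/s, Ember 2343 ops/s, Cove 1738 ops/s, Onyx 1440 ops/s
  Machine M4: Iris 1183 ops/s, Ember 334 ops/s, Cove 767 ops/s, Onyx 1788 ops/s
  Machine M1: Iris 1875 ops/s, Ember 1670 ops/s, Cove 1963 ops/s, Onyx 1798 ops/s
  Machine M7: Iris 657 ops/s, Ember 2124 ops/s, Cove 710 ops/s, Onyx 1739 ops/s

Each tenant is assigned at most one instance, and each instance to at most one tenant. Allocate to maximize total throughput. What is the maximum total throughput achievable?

This is a one-to-one assignment (maximum-weight bipartite matching).
Optimal: Iris→Machine M1 (1875 ops/s), Ember→Machine M7 (2124 ops/s), Cove→Machine M5 (1738 ops/s), Onyx→Machine M4 (1788 ops/s) — total 1875+2124+1738+1788 = 7525 ops/s.
Row-greedy (each tenant in turn takes its best remaining instance) gives 7150 ops/s, worse by 375.
Checked against all permutations: 7525 ops/s is optimal.

Maximum total: 7525 ops/s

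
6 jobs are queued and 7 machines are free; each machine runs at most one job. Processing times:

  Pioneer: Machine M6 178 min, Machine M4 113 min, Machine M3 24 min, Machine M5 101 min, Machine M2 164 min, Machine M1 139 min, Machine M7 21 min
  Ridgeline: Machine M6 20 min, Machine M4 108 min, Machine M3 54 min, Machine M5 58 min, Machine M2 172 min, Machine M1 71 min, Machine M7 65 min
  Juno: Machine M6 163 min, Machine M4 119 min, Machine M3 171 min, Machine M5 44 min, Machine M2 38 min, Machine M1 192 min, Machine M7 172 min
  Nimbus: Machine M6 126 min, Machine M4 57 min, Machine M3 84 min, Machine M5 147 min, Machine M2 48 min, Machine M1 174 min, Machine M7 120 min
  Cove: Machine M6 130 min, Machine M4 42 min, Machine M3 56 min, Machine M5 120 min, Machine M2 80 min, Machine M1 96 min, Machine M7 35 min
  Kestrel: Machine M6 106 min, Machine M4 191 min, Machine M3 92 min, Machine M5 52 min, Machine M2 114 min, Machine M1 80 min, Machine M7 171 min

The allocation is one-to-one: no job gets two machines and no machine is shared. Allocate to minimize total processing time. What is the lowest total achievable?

This is a one-to-one assignment (minimum-cost bipartite matching).
Optimal: Pioneer→Machine M3 (24 min), Ridgeline→Machine M6 (20 min), Juno→Machine M2 (38 min), Nimbus→Machine M4 (57 min), Cove→Machine M7 (35 min), Kestrel→Machine M5 (52 min) — total 24+20+38+57+35+52 = 226 min.
Row-greedy (each job in turn takes its cheapest remaining machine) gives 244 min, worse by 18.

Min total: 226 min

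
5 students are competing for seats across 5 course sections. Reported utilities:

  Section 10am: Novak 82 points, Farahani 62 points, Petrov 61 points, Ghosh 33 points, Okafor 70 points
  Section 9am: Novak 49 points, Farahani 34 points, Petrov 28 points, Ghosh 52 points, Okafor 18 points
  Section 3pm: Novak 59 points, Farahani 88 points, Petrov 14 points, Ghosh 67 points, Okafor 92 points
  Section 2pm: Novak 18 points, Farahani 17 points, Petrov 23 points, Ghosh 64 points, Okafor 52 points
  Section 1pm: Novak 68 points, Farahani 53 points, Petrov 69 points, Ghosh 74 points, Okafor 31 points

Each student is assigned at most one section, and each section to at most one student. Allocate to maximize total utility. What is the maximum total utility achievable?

Optimal: Novak→Section 10am (82 points), Farahani→Section 3pm (88 points), Petrov→Section 1pm (69 points), Ghosh→Section 9am (52 points), Okafor→Section 2pm (52 points) — total 82+88+69+52+52 = 343 points.

Maximum total: 343 points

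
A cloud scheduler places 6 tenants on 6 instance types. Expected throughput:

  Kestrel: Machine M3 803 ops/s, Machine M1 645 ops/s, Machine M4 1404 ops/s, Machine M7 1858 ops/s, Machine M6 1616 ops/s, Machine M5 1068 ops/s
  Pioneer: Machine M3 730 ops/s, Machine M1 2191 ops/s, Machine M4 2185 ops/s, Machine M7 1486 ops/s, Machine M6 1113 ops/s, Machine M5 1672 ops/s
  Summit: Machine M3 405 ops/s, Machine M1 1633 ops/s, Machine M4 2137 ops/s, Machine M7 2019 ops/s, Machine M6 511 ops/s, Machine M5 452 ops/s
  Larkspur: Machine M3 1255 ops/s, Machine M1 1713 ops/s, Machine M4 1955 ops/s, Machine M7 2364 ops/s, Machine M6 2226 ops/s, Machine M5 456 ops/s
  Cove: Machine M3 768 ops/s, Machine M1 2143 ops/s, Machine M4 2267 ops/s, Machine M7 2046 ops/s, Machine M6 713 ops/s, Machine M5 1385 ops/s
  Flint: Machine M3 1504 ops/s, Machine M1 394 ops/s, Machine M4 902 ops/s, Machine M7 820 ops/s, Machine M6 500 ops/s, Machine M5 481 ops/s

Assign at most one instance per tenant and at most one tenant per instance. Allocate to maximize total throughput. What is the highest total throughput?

Maximum total: 11540 ops/s

This is the linear assignment problem.
Optimal: Kestrel→Machine M7 (1858 ops/s), Pioneer→Machine M5 (1672 ops/s), Summit→Machine M4 (2137 ops/s), Larkspur→Machine M6 (2226 ops/s), Cove→Machine M1 (2143 ops/s), Flint→Machine M3 (1504 ops/s) — total 1858+1672+2137+2226+2143+1504 = 11540 ops/s.
Row-greedy (each tenant in turn takes its best remaining instance) gives 11301 ops/s, worse by 239.
Next-best assignment: Kestrel→Machine M6, Pioneer→Machine M5, Summit→Machine M4, Larkspur→Machine M7, Cove→Machine M1, Flint→Machine M3 = 11436 ops/s.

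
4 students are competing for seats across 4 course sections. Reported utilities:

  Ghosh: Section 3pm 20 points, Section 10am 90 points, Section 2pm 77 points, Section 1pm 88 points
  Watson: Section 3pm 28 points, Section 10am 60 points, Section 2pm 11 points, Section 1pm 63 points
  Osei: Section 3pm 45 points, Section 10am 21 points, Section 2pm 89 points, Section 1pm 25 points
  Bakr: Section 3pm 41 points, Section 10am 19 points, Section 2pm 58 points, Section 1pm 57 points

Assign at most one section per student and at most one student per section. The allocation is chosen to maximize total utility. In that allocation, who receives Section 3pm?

This is the linear assignment problem.
Optimal: Ghosh→Section 10am (90 points), Watson→Section 1pm (63 points), Osei→Section 2pm (89 points), Bakr→Section 3pm (41 points) — total 90+63+89+41 = 283 points.
Column-greedy (each section in turn goes to its best remaining student) gives 256 points, worse by 27.
Swapping Osei↔Watson (Osei→Section 1pm 25 points, Watson→Section 2pm 11 points) loses 116.
Bakr's own top section is Section 2pm (58 points), but forcing Bakr→Section 2pm and reassigning the rest optimally gives only 256 points — worse by 27.

Bakr receives Section 3pm.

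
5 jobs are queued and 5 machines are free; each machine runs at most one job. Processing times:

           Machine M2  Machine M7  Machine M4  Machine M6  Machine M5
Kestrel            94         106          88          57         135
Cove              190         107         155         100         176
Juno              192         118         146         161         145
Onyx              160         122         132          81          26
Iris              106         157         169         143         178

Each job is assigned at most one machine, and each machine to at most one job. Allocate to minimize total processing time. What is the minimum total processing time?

Minimum total: 438 min

Treat this as an assignment problem: match each job to one machine.
Optimal: Kestrel→Machine M4 (88 min), Cove→Machine M6 (100 min), Juno→Machine M7 (118 min), Onyx→Machine M5 (26 min), Iris→Machine M2 (106 min) — total 88+100+118+26+106 = 438 min.
Column-greedy (each machine in turn goes to its cheapest remaining job) gives 621 min, worse by 183.
Swapping Onyx↔Kestrel (Onyx→Machine M4 132 min, Kestrel→Machine M5 135 min) adds 153.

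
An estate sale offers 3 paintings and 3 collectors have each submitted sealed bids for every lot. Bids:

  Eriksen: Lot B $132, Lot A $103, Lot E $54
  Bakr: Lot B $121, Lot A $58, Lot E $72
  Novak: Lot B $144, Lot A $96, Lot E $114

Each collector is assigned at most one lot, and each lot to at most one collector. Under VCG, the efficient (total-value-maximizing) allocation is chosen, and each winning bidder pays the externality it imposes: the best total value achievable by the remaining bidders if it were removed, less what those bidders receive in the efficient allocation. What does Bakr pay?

Bakr pays $30.

Efficient allocation: Eriksen→Lot A ($103), Bakr→Lot B ($121), Novak→Lot E ($114); total welfare W = $338.
Bakr receives Lot B at value $121, so the others get W − 121 = $217.
Without Bakr: best allocation of the remaining 2 bidders over all 3 lots is Eriksen→Lot A ($103), Novak→Lot B ($144), total $247.
VCG payment = (others' best without Bakr) − (others' welfare with Bakr) = 247 − 217 = $30.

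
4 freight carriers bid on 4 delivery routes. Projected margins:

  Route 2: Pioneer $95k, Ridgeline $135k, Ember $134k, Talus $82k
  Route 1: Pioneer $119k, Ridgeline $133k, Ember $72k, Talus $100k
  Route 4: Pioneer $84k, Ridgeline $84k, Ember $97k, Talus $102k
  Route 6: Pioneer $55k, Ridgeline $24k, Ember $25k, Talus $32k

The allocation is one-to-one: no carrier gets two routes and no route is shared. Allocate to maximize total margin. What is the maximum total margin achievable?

Maximum total: $424k

Treat this as an assignment problem: match each carrier to one route.
Optimal: Pioneer→Route 6 ($55k), Ridgeline→Route 1 ($133k), Ember→Route 2 ($134k), Talus→Route 4 ($102k) — total 55+133+134+102 = $424k.
Max-entry greedy (repeatedly take the single best remaining cell) gives $381k, worse by 43.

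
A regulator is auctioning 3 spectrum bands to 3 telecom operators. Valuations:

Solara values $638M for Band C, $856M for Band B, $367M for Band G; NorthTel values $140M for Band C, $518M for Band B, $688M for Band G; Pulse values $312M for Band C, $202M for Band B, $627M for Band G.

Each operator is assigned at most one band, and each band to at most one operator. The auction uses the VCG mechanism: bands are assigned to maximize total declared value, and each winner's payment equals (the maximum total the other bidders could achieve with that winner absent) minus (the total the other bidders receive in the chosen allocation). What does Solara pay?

Efficient allocation: Solara→Band B ($856M), NorthTel→Band G ($688M), Pulse→Band C ($312M); total welfare W = $1856M.
Solara receives Band B at value $856M, so the others get W − 856 = $1000M.
Without Solara: best allocation of the remaining 2 bidders over all 3 bands is NorthTel→Band B ($518M), Pulse→Band G ($627M), total $1145M.
VCG payment = (others' best without Solara) − (others' welfare with Solara) = 1145 − 1000 = $145M.

Solara pays $145M.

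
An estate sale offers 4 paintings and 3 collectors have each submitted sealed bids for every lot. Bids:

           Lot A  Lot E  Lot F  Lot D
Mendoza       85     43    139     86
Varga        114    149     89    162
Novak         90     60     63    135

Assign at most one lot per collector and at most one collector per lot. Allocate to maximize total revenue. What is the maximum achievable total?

Max total: $423

Optimal: Mendoza→Lot F ($139), Varga→Lot E ($149), Novak→Lot D ($135) — total 139+149+135 = $423.
Row-greedy (each collector in turn takes its best remaining lot) gives $391, worse by 32.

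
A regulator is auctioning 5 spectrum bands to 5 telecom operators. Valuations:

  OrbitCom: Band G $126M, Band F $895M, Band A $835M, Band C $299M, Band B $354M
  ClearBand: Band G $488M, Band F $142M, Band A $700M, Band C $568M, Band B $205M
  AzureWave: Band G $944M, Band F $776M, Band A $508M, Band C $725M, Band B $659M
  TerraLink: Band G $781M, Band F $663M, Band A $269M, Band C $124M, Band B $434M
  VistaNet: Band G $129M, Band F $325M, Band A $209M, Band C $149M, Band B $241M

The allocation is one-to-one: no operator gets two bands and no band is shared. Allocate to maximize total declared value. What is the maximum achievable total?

Max total: $3342M

This is a one-to-one assignment (maximum-weight bipartite matching).
Optimal: OrbitCom→Band F ($895M), ClearBand→Band A ($700M), AzureWave→Band C ($725M), TerraLink→Band G ($781M), VistaNet→Band B ($241M) — total 895+700+725+781+241 = $3342M.
Max-entry greedy (repeatedly take the single best remaining cell) gives $3122M, worse by 220.
Next-best assignment: OrbitCom→Band A, ClearBand→Band C, AzureWave→Band G, TerraLink→Band F, VistaNet→Band B = $3251M.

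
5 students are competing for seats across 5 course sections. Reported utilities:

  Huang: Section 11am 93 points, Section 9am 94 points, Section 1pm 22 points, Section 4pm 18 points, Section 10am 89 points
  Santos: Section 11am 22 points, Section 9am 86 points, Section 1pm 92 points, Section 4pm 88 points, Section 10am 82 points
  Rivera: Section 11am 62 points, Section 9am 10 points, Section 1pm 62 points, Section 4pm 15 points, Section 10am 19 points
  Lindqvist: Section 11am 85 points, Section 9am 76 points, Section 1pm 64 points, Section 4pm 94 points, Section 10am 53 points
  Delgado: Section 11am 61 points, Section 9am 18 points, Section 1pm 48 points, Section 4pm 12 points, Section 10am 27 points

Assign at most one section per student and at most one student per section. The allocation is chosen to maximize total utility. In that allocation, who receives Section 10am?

Treat this as an assignment problem: match each student to one section.
Optimal: Huang→Section 9am (94 points), Santos→Section 10am (82 points), Rivera→Section 1pm (62 points), Lindqvist→Section 4pm (94 points), Delgado→Section 11am (61 points) — total 94+82+62+94+61 = 393 points.
Column-greedy (each section in turn goes to its best remaining student) gives 285 points, worse by 108.
Swapping Rivera↔Delgado (Rivera→Section 11am 62 points, Delgado→Section 1pm 48 points) loses 13.
Santos's own top section is Section 1pm (92 points), but forcing Santos→Section 1pm and reassigning the rest optimally gives only 369 points — worse by 24.

Santos receives Section 10am.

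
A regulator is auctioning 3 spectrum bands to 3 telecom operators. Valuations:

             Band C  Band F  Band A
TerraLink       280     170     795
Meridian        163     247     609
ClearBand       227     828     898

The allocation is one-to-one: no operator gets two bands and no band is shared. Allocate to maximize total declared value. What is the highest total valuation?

Max total: $1786M

This is the linear assignment problem.
Optimal: TerraLink→Band A ($795M), Meridian→Band C ($163M), ClearBand→Band F ($828M) — total 795+163+828 = $1786M.
Next-best assignment: TerraLink→Band C, Meridian→Band A, ClearBand→Band F = $1717M.
Swapping ClearBand↔Meridian (ClearBand→Band C $227M, Meridian→Band F $247M) loses 517.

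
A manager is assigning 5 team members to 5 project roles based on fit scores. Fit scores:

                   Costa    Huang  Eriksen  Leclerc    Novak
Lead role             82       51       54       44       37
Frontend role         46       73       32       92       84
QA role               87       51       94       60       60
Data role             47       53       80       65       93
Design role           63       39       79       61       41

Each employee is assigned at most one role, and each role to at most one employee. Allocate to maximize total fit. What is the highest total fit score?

Max total: 403 pts

Optimal: Costa→Lead role (82 pts), Huang→Frontend role (73 pts), Eriksen→QA role (94 pts), Leclerc→Design role (61 pts), Novak→Data role (93 pts) — total 82+73+94+61+93 = 403 pts.
Max-entry greedy (repeatedly take the single best remaining cell) gives 400 pts, worse by 3.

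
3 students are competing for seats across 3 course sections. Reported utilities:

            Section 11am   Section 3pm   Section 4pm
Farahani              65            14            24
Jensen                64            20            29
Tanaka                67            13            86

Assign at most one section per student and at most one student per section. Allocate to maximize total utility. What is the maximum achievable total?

Optimal: Farahani→Section 11am (65 points), Jensen→Section 3pm (20 points), Tanaka→Section 4pm (86 points) — total 65+20+86 = 171 points.
Row-greedy (each student in turn takes its best remaining section) gives 107 points, worse by 64.
Next-best assignment: Farahani→Section 3pm, Jensen→Section 11am, Tanaka→Section 4pm = 164 points.
Every other assignment is strictly worse.

Max total: 171 points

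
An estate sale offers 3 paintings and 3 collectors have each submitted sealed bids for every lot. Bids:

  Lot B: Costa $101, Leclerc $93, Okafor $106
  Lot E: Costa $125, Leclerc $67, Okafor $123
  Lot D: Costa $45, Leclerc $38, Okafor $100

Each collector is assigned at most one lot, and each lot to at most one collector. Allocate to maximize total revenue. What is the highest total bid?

Maximum total: $318

Optimal: Costa→Lot E ($125), Leclerc→Lot B ($93), Okafor→Lot D ($100) — total 125+93+100 = $318.
Max-entry greedy (repeatedly take the single best remaining cell) gives $269, worse by 49.
Next-best assignment: Costa→Lot E, Leclerc→Lot D, Okafor→Lot B = $269.
Swapping Leclerc↔Costa (Leclerc→Lot E $67, Costa→Lot B $101) loses 50.
No other one-to-one assignment exceeds $318.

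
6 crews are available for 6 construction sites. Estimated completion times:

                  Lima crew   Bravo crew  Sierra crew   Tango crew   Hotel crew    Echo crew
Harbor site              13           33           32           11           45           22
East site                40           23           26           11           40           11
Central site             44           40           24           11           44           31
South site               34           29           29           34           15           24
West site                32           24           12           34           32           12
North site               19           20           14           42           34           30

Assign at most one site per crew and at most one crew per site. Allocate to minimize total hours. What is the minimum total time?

Optimal: Lima crew→Harbor site (13 hours), Bravo crew→North site (20 hours), Sierra crew→West site (12 hours), Tango crew→Central site (11 hours), Hotel crew→South site (15 hours), Echo crew→East site (11 hours) — total 13+20+12+11+15+11 = 82 hours.
Row-greedy (each crew in turn takes its cheapest remaining site) gives 102 hours, worse by 20.

Minimum total: 82 hours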